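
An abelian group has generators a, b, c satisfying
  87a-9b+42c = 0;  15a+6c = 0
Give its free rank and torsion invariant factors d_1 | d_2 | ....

Answer: M ≅ ℤ^1 ⊕ ℤ/3 ⊕ ℤ/9

Derivation:
rank_ℚ(R)=2; free=3−2=1
SNF(R) diag = [3, 9] → torsion [3, 9]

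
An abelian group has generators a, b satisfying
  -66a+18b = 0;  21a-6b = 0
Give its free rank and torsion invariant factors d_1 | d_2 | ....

Answer: M ≅ ℤ/3 ⊕ ℤ/6

Derivation:
rank_ℚ(R)=2; free=2−2=0
SNF(R) diag = [3, 6] → torsion [3, 6]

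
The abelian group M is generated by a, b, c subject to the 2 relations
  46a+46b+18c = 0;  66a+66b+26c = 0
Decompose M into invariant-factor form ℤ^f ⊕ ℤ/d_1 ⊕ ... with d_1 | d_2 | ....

rank_ℚ(R)=2; free=3−2=1
SNF(R) diag = [2, 4] → torsion [2, 4]

Answer: M ≅ ℤ^1 ⊕ ℤ/2 ⊕ ℤ/4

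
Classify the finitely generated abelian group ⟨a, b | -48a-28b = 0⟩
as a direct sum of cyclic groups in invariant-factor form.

rank_ℚ(R)=1; free=2−1=1
SNF(R) diag = [4] → torsion [4]

Answer: M ≅ ℤ^1 ⊕ ℤ/4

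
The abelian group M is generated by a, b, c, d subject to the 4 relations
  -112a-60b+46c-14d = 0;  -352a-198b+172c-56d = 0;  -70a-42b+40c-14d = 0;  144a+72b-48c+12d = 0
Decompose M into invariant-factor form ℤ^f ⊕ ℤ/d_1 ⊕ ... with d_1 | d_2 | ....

Answer: M ≅ ℤ/2 ⊕ ℤ/6 ⊕ ℤ/6 ⊕ ℤ/12

Derivation:
rank_ℚ(R)=4; free=4−4=0
SNF(R) diag = [2, 6, 6, 12] → torsion [2, 6, 6, 12]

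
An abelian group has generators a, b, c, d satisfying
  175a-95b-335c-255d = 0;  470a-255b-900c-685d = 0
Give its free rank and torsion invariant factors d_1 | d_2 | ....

Answer: M ≅ ℤ^2 ⊕ ℤ/5 ⊕ ℤ/5

Derivation:
rank_ℚ(R)=2; free=4−2=2
SNF(R) diag = [5, 5] → torsion [5, 5]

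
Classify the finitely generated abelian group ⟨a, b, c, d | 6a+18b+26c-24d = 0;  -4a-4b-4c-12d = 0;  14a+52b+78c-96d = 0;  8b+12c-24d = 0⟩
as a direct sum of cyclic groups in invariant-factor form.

Answer: M ≅ ℤ/2 ⊕ ℤ/2 ⊕ ℤ/4 ⊕ ℤ/12

Derivation:
rank_ℚ(R)=4; free=4−4=0
SNF(R) diag = [2, 2, 4, 12] → torsion [2, 2, 4, 12]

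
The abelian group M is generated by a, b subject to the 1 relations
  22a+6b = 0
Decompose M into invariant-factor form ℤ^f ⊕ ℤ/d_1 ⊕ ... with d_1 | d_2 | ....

rank_ℚ(R)=1; free=2−1=1
SNF(R) diag = [2] → torsion [2]

Answer: M ≅ ℤ^1 ⊕ ℤ/2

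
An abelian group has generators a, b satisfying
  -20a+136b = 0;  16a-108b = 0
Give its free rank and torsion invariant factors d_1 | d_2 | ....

Answer: M ≅ ℤ/4 ⊕ ℤ/4

Derivation:
rank_ℚ(R)=2; free=2−2=0
SNF(R) diag = [4, 4] → torsion [4, 4]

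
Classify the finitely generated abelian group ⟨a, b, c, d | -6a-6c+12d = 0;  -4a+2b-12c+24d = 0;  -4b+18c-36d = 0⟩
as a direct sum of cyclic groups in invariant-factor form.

Answer: M ≅ ℤ^1 ⊕ ℤ/2 ⊕ ℤ/2 ⊕ ℤ/6

Derivation:
rank_ℚ(R)=3; free=4−3=1
SNF(R) diag = [2, 2, 6] → torsion [2, 2, 6]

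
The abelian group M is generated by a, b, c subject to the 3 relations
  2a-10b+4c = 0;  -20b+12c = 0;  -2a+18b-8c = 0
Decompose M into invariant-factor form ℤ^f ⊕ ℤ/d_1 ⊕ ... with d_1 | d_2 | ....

Answer: M ≅ ℤ/2 ⊕ ℤ/4 ⊕ ℤ/4

Derivation:
rank_ℚ(R)=3; free=3−3=0
SNF(R) diag = [2, 4, 4] → torsion [2, 4, 4]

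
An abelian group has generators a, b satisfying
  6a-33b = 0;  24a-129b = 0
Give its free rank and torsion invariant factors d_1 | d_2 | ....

rank_ℚ(R)=2; free=2−2=0
SNF(R) diag = [3, 6] → torsion [3, 6]

Answer: M ≅ ℤ/3 ⊕ ℤ/6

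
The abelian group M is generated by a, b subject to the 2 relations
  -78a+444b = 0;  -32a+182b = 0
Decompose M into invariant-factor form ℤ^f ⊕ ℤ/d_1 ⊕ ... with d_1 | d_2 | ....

Answer: M ≅ ℤ/2 ⊕ ℤ/6

Derivation:
rank_ℚ(R)=2; free=2−2=0
SNF(R) diag = [2, 6] → torsion [2, 6]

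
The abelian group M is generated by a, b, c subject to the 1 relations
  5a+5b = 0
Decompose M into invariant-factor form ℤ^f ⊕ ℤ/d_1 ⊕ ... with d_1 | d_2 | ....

Answer: M ≅ ℤ^2 ⊕ ℤ/5

Derivation:
rank_ℚ(R)=1; free=3−1=2
SNF(R) diag = [5] → torsion [5]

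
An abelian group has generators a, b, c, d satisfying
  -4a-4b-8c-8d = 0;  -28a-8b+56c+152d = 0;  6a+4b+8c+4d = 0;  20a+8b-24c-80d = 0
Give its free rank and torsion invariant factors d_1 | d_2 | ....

Answer: M ≅ ℤ/2 ⊕ ℤ/4 ⊕ ℤ/8 ⊕ ℤ/8

Derivation:
rank_ℚ(R)=4; free=4−4=0
SNF(R) diag = [2, 4, 8, 8] → torsion [2, 4, 8, 8]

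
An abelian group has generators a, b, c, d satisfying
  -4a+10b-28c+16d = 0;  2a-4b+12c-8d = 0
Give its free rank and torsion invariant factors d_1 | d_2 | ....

Answer: M ≅ ℤ^2 ⊕ ℤ/2 ⊕ ℤ/2

Derivation:
rank_ℚ(R)=2; free=4−2=2
SNF(R) diag = [2, 2] → torsion [2, 2]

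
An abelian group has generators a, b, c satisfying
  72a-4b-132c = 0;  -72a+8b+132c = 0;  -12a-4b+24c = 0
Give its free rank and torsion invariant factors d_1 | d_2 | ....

Answer: M ≅ ℤ/4 ⊕ ℤ/12 ⊕ ℤ/12

Derivation:
rank_ℚ(R)=3; free=3−3=0
SNF(R) diag = [4, 12, 12] → torsion [4, 12, 12]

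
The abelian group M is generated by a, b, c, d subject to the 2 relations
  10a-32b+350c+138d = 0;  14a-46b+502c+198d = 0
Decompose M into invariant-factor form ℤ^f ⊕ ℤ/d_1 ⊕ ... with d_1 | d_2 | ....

rank_ℚ(R)=2; free=4−2=2
SNF(R) diag = [2, 6] → torsion [2, 6]

Answer: M ≅ ℤ^2 ⊕ ℤ/2 ⊕ ℤ/6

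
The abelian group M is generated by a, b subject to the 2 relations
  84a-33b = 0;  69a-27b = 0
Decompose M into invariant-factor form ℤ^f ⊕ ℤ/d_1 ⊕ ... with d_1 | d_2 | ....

rank_ℚ(R)=2; free=2−2=0
SNF(R) diag = [3, 3] → torsion [3, 3]

Answer: M ≅ ℤ/3 ⊕ ℤ/3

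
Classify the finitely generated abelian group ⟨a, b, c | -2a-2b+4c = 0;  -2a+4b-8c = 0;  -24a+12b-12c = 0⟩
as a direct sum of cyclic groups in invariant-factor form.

Answer: M ≅ ℤ/2 ⊕ ℤ/6 ⊕ ℤ/12

Derivation:
rank_ℚ(R)=3; free=3−3=0
SNF(R) diag = [2, 6, 12] → torsion [2, 6, 12]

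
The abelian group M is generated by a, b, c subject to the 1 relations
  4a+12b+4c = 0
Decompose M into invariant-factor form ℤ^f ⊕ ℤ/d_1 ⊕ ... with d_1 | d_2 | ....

Answer: M ≅ ℤ^2 ⊕ ℤ/4

Derivation:
rank_ℚ(R)=1; free=3−1=2
SNF(R) diag = [4] → torsion [4]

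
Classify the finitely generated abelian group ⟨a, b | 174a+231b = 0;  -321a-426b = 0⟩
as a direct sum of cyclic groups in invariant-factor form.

rank_ℚ(R)=2; free=2−2=0
SNF(R) diag = [3, 9] → torsion [3, 9]

Answer: M ≅ ℤ/3 ⊕ ℤ/9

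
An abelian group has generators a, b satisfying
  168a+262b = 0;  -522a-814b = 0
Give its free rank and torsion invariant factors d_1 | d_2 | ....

Answer: M ≅ ℤ/2 ⊕ ℤ/6

Derivation:
rank_ℚ(R)=2; free=2−2=0
SNF(R) diag = [2, 6] → torsion [2, 6]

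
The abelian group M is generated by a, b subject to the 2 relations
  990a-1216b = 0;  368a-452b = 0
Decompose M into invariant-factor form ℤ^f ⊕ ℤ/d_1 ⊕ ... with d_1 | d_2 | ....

rank_ℚ(R)=2; free=2−2=0
SNF(R) diag = [2, 4] → torsion [2, 4]

Answer: M ≅ ℤ/2 ⊕ ℤ/4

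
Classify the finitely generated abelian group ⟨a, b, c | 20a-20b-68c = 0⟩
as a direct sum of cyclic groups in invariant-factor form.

Answer: M ≅ ℤ^2 ⊕ ℤ/4

Derivation:
rank_ℚ(R)=1; free=3−1=2
SNF(R) diag = [4] → torsion [4]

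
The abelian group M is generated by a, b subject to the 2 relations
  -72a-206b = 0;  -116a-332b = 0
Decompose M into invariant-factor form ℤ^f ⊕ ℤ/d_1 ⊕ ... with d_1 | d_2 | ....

rank_ℚ(R)=2; free=2−2=0
SNF(R) diag = [2, 4] → torsion [2, 4]

Answer: M ≅ ℤ/2 ⊕ ℤ/4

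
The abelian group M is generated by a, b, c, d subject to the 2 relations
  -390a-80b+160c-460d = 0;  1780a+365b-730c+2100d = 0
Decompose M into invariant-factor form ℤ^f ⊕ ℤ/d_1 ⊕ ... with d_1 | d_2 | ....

rank_ℚ(R)=2; free=4−2=2
SNF(R) diag = [5, 10] → torsion [5, 10]

Answer: M ≅ ℤ^2 ⊕ ℤ/5 ⊕ ℤ/10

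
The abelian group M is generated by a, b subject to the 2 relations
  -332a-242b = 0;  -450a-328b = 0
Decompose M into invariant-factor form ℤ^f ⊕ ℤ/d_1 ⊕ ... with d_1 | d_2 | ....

rank_ℚ(R)=2; free=2−2=0
SNF(R) diag = [2, 2] → torsion [2, 2]

Answer: M ≅ ℤ/2 ⊕ ℤ/2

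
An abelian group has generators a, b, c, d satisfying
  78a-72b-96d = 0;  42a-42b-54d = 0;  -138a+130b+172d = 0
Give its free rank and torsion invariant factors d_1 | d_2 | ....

Answer: M ≅ ℤ^1 ⊕ ℤ/2 ⊕ ℤ/6 ⊕ ℤ/6

Derivation:
rank_ℚ(R)=3; free=4−3=1
SNF(R) diag = [2, 6, 6] → torsion [2, 6, 6]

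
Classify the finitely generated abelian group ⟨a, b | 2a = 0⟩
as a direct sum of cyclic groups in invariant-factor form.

Answer: M ≅ ℤ^1 ⊕ ℤ/2

Derivation:
rank_ℚ(R)=1; free=2−1=1
SNF(R) diag = [2] → torsion [2]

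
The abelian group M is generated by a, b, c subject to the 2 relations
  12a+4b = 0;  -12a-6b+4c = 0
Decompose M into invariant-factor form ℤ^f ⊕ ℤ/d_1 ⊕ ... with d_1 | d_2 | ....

rank_ℚ(R)=2; free=3−2=1
SNF(R) diag = [2, 4] → torsion [2, 4]

Answer: M ≅ ℤ^1 ⊕ ℤ/2 ⊕ ℤ/4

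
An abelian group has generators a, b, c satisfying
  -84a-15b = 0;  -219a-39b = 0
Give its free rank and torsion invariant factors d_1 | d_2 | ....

rank_ℚ(R)=2; free=3−2=1
SNF(R) diag = [3, 3] → torsion [3, 3]

Answer: M ≅ ℤ^1 ⊕ ℤ/3 ⊕ ℤ/3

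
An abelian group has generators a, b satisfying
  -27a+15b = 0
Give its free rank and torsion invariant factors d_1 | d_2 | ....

Answer: M ≅ ℤ^1 ⊕ ℤ/3

Derivation:
rank_ℚ(R)=1; free=2−1=1
SNF(R) diag = [3] → torsion [3]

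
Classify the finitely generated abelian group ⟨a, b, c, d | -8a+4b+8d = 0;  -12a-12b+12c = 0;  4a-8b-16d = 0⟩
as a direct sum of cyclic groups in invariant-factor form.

Answer: M ≅ ℤ^1 ⊕ ℤ/4 ⊕ ℤ/12 ⊕ ℤ/12

Derivation:
rank_ℚ(R)=3; free=4−3=1
SNF(R) diag = [4, 12, 12] → torsion [4, 12, 12]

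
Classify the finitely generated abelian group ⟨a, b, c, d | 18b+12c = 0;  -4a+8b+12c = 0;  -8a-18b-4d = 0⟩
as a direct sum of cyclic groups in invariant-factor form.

Answer: M ≅ ℤ^1 ⊕ ℤ/2 ⊕ ℤ/4 ⊕ ℤ/12

Derivation:
rank_ℚ(R)=3; free=4−3=1
SNF(R) diag = [2, 4, 12] → torsion [2, 4, 12]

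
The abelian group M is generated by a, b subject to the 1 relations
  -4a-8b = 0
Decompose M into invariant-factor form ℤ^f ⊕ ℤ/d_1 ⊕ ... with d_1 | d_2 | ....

rank_ℚ(R)=1; free=2−1=1
SNF(R) diag = [4] → torsion [4]

Answer: M ≅ ℤ^1 ⊕ ℤ/4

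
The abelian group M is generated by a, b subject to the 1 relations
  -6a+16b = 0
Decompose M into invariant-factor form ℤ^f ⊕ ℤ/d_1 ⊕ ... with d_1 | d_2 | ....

Answer: M ≅ ℤ^1 ⊕ ℤ/2

Derivation:
rank_ℚ(R)=1; free=2−1=1
SNF(R) diag = [2] → torsion [2]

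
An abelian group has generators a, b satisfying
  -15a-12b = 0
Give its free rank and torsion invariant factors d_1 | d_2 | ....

rank_ℚ(R)=1; free=2−1=1
SNF(R) diag = [3] → torsion [3]

Answer: M ≅ ℤ^1 ⊕ ℤ/3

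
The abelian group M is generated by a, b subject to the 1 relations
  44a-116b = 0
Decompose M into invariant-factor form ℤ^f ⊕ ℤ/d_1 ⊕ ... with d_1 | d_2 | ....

rank_ℚ(R)=1; free=2−1=1
SNF(R) diag = [4] → torsion [4]

Answer: M ≅ ℤ^1 ⊕ ℤ/4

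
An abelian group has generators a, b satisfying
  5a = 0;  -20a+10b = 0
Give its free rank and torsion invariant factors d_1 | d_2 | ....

Answer: M ≅ ℤ/5 ⊕ ℤ/10

Derivation:
rank_ℚ(R)=2; free=2−2=0
SNF(R) diag = [5, 10] → torsion [5, 10]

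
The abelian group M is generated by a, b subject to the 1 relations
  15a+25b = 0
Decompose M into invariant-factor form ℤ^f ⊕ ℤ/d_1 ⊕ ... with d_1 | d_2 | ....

Answer: M ≅ ℤ^1 ⊕ ℤ/5

Derivation:
rank_ℚ(R)=1; free=2−1=1
SNF(R) diag = [5] → torsion [5]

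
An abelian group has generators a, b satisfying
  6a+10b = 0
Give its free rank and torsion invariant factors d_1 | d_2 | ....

Answer: M ≅ ℤ^1 ⊕ ℤ/2

Derivation:
rank_ℚ(R)=1; free=2−1=1
SNF(R) diag = [2] → torsion [2]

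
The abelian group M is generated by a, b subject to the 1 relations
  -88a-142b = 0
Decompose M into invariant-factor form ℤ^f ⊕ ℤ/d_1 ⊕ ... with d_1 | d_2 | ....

rank_ℚ(R)=1; free=2−1=1
SNF(R) diag = [2] → torsion [2]

Answer: M ≅ ℤ^1 ⊕ ℤ/2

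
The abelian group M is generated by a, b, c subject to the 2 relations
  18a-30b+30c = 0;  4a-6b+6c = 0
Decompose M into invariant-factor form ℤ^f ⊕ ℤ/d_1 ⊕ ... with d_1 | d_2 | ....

rank_ℚ(R)=2; free=3−2=1
SNF(R) diag = [2, 6] → torsion [2, 6]

Answer: M ≅ ℤ^1 ⊕ ℤ/2 ⊕ ℤ/6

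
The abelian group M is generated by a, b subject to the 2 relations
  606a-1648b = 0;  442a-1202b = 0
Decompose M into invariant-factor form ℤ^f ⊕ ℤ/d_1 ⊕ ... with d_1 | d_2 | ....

rank_ℚ(R)=2; free=2−2=0
SNF(R) diag = [2, 2] → torsion [2, 2]

Answer: M ≅ ℤ/2 ⊕ ℤ/2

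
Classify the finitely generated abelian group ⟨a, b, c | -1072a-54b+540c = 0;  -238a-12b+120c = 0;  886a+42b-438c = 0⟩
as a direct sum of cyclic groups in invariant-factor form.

rank_ℚ(R)=3; free=3−3=0
SNF(R) diag = [2, 6, 18] → torsion [2, 6, 18]

Answer: M ≅ ℤ/2 ⊕ ℤ/6 ⊕ ℤ/18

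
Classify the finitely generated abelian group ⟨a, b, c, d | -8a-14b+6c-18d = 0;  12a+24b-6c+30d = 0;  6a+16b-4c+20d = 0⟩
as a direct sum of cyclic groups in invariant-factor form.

Answer: M ≅ ℤ^1 ⊕ ℤ/2 ⊕ ℤ/2 ⊕ ℤ/6

Derivation:
rank_ℚ(R)=3; free=4−3=1
SNF(R) diag = [2, 2, 6] → torsion [2, 2, 6]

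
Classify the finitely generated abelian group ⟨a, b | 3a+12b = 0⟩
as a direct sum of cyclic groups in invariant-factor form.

rank_ℚ(R)=1; free=2−1=1
SNF(R) diag = [3] → torsion [3]

Answer: M ≅ ℤ^1 ⊕ ℤ/3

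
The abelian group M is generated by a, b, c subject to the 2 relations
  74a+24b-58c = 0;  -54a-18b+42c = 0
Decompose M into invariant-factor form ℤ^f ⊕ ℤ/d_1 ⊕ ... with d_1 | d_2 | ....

Answer: M ≅ ℤ^1 ⊕ ℤ/2 ⊕ ℤ/6

Derivation:
rank_ℚ(R)=2; free=3−2=1
SNF(R) diag = [2, 6] → torsion [2, 6]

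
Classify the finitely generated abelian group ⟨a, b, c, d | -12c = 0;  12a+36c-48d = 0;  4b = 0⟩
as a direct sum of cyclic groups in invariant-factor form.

rank_ℚ(R)=3; free=4−3=1
SNF(R) diag = [4, 12, 12] → torsion [4, 12, 12]

Answer: M ≅ ℤ^1 ⊕ ℤ/4 ⊕ ℤ/12 ⊕ ℤ/12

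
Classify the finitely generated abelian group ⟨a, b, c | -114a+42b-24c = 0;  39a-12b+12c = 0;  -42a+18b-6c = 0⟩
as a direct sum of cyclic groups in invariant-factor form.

rank_ℚ(R)=3; free=3−3=0
SNF(R) diag = [3, 6, 18] → torsion [3, 6, 18]

Answer: M ≅ ℤ/3 ⊕ ℤ/6 ⊕ ℤ/18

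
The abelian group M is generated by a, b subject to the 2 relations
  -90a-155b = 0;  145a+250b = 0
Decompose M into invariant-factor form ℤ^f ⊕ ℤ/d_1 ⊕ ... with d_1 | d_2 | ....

rank_ℚ(R)=2; free=2−2=0
SNF(R) diag = [5, 5] → torsion [5, 5]

Answer: M ≅ ℤ/5 ⊕ ℤ/5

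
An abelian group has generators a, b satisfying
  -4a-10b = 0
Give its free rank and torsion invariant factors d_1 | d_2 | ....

Answer: M ≅ ℤ^1 ⊕ ℤ/2

Derivation:
rank_ℚ(R)=1; free=2−1=1
SNF(R) diag = [2] → torsion [2]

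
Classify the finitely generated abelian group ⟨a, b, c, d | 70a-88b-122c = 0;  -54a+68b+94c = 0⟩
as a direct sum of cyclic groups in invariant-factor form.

Answer: M ≅ ℤ^2 ⊕ ℤ/2 ⊕ ℤ/4

Derivation:
rank_ℚ(R)=2; free=4−2=2
SNF(R) diag = [2, 4] → torsion [2, 4]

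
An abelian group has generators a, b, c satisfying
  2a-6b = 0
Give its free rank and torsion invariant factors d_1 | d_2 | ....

Answer: M ≅ ℤ^2 ⊕ ℤ/2

Derivation:
rank_ℚ(R)=1; free=3−1=2
SNF(R) diag = [2] → torsion [2]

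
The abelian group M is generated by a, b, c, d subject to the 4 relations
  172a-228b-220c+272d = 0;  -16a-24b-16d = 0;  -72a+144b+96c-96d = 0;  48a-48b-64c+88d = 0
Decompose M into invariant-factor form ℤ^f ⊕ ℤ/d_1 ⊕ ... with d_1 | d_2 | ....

rank_ℚ(R)=4; free=4−4=0
SNF(R) diag = [4, 8, 24, 72] → torsion [4, 8, 24, 72]

Answer: M ≅ ℤ/4 ⊕ ℤ/8 ⊕ ℤ/24 ⊕ ℤ/72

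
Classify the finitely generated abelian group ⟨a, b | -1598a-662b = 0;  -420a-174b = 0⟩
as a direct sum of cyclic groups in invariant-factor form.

Answer: M ≅ ℤ/2 ⊕ ℤ/6

Derivation:
rank_ℚ(R)=2; free=2−2=0
SNF(R) diag = [2, 6] → torsion [2, 6]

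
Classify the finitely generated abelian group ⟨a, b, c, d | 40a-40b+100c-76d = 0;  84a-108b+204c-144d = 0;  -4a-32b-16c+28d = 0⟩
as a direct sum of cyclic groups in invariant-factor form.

Answer: M ≅ ℤ^1 ⊕ ℤ/4 ⊕ ℤ/12 ⊕ ℤ/12

Derivation:
rank_ℚ(R)=3; free=4−3=1
SNF(R) diag = [4, 12, 12] → torsion [4, 12, 12]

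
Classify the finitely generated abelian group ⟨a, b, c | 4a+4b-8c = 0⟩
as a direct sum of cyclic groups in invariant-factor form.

rank_ℚ(R)=1; free=3−1=2
SNF(R) diag = [4] → torsion [4]

Answer: M ≅ ℤ^2 ⊕ ℤ/4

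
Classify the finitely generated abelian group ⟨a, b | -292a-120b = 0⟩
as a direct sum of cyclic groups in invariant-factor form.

Answer: M ≅ ℤ^1 ⊕ ℤ/4

Derivation:
rank_ℚ(R)=1; free=2−1=1
SNF(R) diag = [4] → torsion [4]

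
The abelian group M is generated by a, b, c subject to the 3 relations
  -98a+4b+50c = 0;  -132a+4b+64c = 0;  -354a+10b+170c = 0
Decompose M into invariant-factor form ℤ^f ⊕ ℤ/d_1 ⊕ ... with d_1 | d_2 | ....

Answer: M ≅ ℤ/2 ⊕ ℤ/2 ⊕ ℤ/4

Derivation:
rank_ℚ(R)=3; free=3−3=0
SNF(R) diag = [2, 2, 4] → torsion [2, 2, 4]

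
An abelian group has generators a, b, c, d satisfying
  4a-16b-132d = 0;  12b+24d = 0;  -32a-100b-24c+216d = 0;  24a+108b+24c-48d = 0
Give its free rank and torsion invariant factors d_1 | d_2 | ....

rank_ℚ(R)=4; free=4−4=0
SNF(R) diag = [4, 12, 24, 48] → torsion [4, 12, 24, 48]

Answer: M ≅ ℤ/4 ⊕ ℤ/12 ⊕ ℤ/24 ⊕ ℤ/48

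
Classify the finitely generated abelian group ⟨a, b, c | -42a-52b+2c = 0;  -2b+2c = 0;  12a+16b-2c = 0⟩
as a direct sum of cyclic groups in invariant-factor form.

Answer: M ≅ ℤ/2 ⊕ ℤ/2 ⊕ ℤ/6

Derivation:
rank_ℚ(R)=3; free=3−3=0
SNF(R) diag = [2, 2, 6] → torsion [2, 2, 6]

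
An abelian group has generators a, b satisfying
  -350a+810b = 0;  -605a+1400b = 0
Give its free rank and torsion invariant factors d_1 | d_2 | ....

Answer: M ≅ ℤ/5 ⊕ ℤ/10

Derivation:
rank_ℚ(R)=2; free=2−2=0
SNF(R) diag = [5, 10] → torsion [5, 10]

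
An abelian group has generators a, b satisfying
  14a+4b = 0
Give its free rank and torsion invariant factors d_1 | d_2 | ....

Answer: M ≅ ℤ^1 ⊕ ℤ/2

Derivation:
rank_ℚ(R)=1; free=2−1=1
SNF(R) diag = [2] → torsion [2]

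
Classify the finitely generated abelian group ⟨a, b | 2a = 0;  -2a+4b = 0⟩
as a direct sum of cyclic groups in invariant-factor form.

Answer: M ≅ ℤ/2 ⊕ ℤ/4

Derivation:
rank_ℚ(R)=2; free=2−2=0
SNF(R) diag = [2, 4] → torsion [2, 4]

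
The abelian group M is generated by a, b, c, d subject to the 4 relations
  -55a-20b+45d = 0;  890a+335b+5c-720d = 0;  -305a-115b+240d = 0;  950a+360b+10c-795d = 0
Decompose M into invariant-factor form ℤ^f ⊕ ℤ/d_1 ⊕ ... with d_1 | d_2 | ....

rank_ℚ(R)=4; free=4−4=0
SNF(R) diag = [5, 5, 15, 45] → torsion [5, 5, 15, 45]

Answer: M ≅ ℤ/5 ⊕ ℤ/5 ⊕ ℤ/15 ⊕ ℤ/45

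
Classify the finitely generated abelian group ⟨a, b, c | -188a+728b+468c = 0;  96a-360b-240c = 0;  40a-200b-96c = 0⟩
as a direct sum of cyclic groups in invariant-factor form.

Answer: M ≅ ℤ/4 ⊕ ℤ/8 ⊕ ℤ/24

Derivation:
rank_ℚ(R)=3; free=3−3=0
SNF(R) diag = [4, 8, 24] → torsion [4, 8, 24]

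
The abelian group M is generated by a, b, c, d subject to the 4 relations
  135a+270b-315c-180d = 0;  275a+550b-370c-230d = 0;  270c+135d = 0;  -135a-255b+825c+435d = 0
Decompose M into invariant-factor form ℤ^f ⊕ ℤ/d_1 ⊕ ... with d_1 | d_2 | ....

rank_ℚ(R)=4; free=4−4=0
SNF(R) diag = [5, 15, 45, 135] → torsion [5, 15, 45, 135]

Answer: M ≅ ℤ/5 ⊕ ℤ/15 ⊕ ℤ/45 ⊕ ℤ/135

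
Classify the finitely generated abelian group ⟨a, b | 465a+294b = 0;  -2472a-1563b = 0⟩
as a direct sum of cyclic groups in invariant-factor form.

Answer: M ≅ ℤ/3 ⊕ ℤ/9

Derivation:
rank_ℚ(R)=2; free=2−2=0
SNF(R) diag = [3, 9] → torsion [3, 9]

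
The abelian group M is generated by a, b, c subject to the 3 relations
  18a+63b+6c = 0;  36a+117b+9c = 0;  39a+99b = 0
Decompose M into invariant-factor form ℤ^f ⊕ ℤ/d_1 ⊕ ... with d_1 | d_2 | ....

rank_ℚ(R)=3; free=3−3=0
SNF(R) diag = [3, 3, 9] → torsion [3, 3, 9]

Answer: M ≅ ℤ/3 ⊕ ℤ/3 ⊕ ℤ/9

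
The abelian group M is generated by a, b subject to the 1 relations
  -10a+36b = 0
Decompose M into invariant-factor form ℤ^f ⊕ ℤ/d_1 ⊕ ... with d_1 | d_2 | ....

Answer: M ≅ ℤ^1 ⊕ ℤ/2

Derivation:
rank_ℚ(R)=1; free=2−1=1
SNF(R) diag = [2] → torsion [2]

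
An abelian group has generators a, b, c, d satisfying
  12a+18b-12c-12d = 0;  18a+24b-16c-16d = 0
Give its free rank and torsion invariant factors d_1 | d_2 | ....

rank_ℚ(R)=2; free=4−2=2
SNF(R) diag = [2, 6] → torsion [2, 6]

Answer: M ≅ ℤ^2 ⊕ ℤ/2 ⊕ ℤ/6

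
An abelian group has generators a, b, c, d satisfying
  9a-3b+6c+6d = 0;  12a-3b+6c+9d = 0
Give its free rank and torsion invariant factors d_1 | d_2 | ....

Answer: M ≅ ℤ^2 ⊕ ℤ/3 ⊕ ℤ/3

Derivation:
rank_ℚ(R)=2; free=4−2=2
SNF(R) diag = [3, 3] → torsion [3, 3]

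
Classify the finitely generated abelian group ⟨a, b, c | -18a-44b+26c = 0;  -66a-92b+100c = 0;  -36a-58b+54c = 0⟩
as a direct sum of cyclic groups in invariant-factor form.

rank_ℚ(R)=3; free=3−3=0
SNF(R) diag = [2, 2, 6] → torsion [2, 2, 6]

Answer: M ≅ ℤ/2 ⊕ ℤ/2 ⊕ ℤ/6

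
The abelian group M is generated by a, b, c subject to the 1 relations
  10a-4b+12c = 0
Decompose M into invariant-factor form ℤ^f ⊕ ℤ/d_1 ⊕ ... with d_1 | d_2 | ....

rank_ℚ(R)=1; free=3−1=2
SNF(R) diag = [2] → torsion [2]

Answer: M ≅ ℤ^2 ⊕ ℤ/2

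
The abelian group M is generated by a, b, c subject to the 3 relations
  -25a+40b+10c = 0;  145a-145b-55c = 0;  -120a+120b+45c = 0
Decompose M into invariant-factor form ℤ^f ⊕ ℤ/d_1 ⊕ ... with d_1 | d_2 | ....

Answer: M ≅ ℤ/5 ⊕ ℤ/15 ⊕ ℤ/15

Derivation:
rank_ℚ(R)=3; free=3−3=0
SNF(R) diag = [5, 15, 15] → torsion [5, 15, 15]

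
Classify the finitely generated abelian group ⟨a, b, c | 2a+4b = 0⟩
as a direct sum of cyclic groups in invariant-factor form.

Answer: M ≅ ℤ^2 ⊕ ℤ/2

Derivation:
rank_ℚ(R)=1; free=3−1=2
SNF(R) diag = [2] → torsion [2]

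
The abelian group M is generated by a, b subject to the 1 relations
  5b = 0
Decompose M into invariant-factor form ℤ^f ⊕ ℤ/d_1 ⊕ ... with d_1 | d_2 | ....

Answer: M ≅ ℤ^1 ⊕ ℤ/5

Derivation:
rank_ℚ(R)=1; free=2−1=1
SNF(R) diag = [5] → torsion [5]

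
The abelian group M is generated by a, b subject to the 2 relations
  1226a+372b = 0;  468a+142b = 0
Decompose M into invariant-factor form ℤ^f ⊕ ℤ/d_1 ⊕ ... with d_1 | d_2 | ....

rank_ℚ(R)=2; free=2−2=0
SNF(R) diag = [2, 2] → torsion [2, 2]

Answer: M ≅ ℤ/2 ⊕ ℤ/2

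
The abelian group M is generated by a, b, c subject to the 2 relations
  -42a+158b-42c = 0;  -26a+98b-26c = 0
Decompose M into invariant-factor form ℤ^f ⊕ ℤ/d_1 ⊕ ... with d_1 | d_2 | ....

rank_ℚ(R)=2; free=3−2=1
SNF(R) diag = [2, 4] → torsion [2, 4]

Answer: M ≅ ℤ^1 ⊕ ℤ/2 ⊕ ℤ/4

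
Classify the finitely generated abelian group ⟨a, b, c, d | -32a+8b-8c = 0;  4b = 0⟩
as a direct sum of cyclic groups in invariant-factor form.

rank_ℚ(R)=2; free=4−2=2
SNF(R) diag = [4, 8] → torsion [4, 8]

Answer: M ≅ ℤ^2 ⊕ ℤ/4 ⊕ ℤ/8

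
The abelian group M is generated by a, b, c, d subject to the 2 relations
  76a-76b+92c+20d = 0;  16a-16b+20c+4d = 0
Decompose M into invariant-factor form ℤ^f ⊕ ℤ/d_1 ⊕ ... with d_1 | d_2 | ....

Answer: M ≅ ℤ^2 ⊕ ℤ/4 ⊕ ℤ/4

Derivation:
rank_ℚ(R)=2; free=4−2=2
SNF(R) diag = [4, 4] → torsion [4, 4]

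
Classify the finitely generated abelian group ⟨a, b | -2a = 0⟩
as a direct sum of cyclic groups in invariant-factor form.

rank_ℚ(R)=1; free=2−1=1
SNF(R) diag = [2] → torsion [2]

Answer: M ≅ ℤ^1 ⊕ ℤ/2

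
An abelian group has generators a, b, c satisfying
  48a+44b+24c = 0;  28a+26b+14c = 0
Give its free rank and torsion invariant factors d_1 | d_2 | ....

rank_ℚ(R)=2; free=3−2=1
SNF(R) diag = [2, 4] → torsion [2, 4]

Answer: M ≅ ℤ^1 ⊕ ℤ/2 ⊕ ℤ/4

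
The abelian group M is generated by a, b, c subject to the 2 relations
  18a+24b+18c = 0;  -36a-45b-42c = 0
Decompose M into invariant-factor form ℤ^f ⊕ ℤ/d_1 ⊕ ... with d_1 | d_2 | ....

Answer: M ≅ ℤ^1 ⊕ ℤ/3 ⊕ ℤ/6

Derivation:
rank_ℚ(R)=2; free=3−2=1
SNF(R) diag = [3, 6] → torsion [3, 6]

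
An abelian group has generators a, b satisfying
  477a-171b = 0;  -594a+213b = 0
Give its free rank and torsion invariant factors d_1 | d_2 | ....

Answer: M ≅ ℤ/3 ⊕ ℤ/9

Derivation:
rank_ℚ(R)=2; free=2−2=0
SNF(R) diag = [3, 9] → torsion [3, 9]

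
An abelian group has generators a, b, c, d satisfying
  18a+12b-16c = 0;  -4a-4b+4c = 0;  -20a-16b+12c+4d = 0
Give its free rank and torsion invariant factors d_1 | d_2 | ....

Answer: M ≅ ℤ^1 ⊕ ℤ/2 ⊕ ℤ/4 ⊕ ℤ/4

Derivation:
rank_ℚ(R)=3; free=4−3=1
SNF(R) diag = [2, 4, 4] → torsion [2, 4, 4]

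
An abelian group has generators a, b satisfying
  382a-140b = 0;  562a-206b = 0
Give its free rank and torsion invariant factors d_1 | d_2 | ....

Answer: M ≅ ℤ/2 ⊕ ℤ/6

Derivation:
rank_ℚ(R)=2; free=2−2=0
SNF(R) diag = [2, 6] → torsion [2, 6]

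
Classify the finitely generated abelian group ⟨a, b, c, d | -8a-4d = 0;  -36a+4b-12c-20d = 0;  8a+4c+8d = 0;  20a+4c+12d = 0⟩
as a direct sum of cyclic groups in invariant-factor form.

rank_ℚ(R)=4; free=4−4=0
SNF(R) diag = [4, 4, 4, 4] → torsion [4, 4, 4, 4]

Answer: M ≅ ℤ/4 ⊕ ℤ/4 ⊕ ℤ/4 ⊕ ℤ/4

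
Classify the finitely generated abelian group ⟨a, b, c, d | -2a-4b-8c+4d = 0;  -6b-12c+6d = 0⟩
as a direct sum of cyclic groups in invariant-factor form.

Answer: M ≅ ℤ^2 ⊕ ℤ/2 ⊕ ℤ/6

Derivation:
rank_ℚ(R)=2; free=4−2=2
SNF(R) diag = [2, 6] → torsion [2, 6]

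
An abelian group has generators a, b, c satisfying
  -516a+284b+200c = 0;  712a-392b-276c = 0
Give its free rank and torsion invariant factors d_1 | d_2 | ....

Answer: M ≅ ℤ^1 ⊕ ℤ/4 ⊕ ℤ/4

Derivation:
rank_ℚ(R)=2; free=3−2=1
SNF(R) diag = [4, 4] → torsion [4, 4]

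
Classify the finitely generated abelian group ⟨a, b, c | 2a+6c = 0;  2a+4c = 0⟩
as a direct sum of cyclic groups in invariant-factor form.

rank_ℚ(R)=2; free=3−2=1
SNF(R) diag = [2, 2] → torsion [2, 2]

Answer: M ≅ ℤ^1 ⊕ ℤ/2 ⊕ ℤ/2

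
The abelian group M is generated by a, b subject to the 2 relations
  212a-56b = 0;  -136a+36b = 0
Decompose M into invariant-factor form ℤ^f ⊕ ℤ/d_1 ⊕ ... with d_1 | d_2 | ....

Answer: M ≅ ℤ/4 ⊕ ℤ/4

Derivation:
rank_ℚ(R)=2; free=2−2=0
SNF(R) diag = [4, 4] → torsion [4, 4]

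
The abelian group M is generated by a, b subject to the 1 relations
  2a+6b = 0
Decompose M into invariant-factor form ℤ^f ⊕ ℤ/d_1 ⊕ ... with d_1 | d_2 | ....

Answer: M ≅ ℤ^1 ⊕ ℤ/2

Derivation:
rank_ℚ(R)=1; free=2−1=1
SNF(R) diag = [2] → torsion [2]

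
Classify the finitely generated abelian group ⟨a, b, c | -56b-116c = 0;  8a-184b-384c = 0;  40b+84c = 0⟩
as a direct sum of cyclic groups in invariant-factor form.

rank_ℚ(R)=3; free=3−3=0
SNF(R) diag = [4, 8, 16] → torsion [4, 8, 16]

Answer: M ≅ ℤ/4 ⊕ ℤ/8 ⊕ ℤ/16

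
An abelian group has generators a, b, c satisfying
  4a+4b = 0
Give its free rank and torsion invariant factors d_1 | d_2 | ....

rank_ℚ(R)=1; free=3−1=2
SNF(R) diag = [4] → torsion [4]

Answer: M ≅ ℤ^2 ⊕ ℤ/4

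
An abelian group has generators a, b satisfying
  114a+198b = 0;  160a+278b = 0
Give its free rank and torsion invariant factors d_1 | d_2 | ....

rank_ℚ(R)=2; free=2−2=0
SNF(R) diag = [2, 6] → torsion [2, 6]

Answer: M ≅ ℤ/2 ⊕ ℤ/6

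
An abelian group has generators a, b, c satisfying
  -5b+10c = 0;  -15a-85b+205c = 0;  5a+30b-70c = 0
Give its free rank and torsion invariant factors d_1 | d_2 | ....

Answer: M ≅ ℤ/5 ⊕ ℤ/5 ⊕ ℤ/5

Derivation:
rank_ℚ(R)=3; free=3−3=0
SNF(R) diag = [5, 5, 5] → torsion [5, 5, 5]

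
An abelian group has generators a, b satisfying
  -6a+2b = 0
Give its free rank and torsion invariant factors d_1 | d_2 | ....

Answer: M ≅ ℤ^1 ⊕ ℤ/2

Derivation:
rank_ℚ(R)=1; free=2−1=1
SNF(R) diag = [2] → torsion [2]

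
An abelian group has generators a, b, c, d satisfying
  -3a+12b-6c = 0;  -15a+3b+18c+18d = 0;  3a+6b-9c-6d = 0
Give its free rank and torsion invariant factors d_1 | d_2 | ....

rank_ℚ(R)=3; free=4−3=1
SNF(R) diag = [3, 3, 3] → torsion [3, 3, 3]

Answer: M ≅ ℤ^1 ⊕ ℤ/3 ⊕ ℤ/3 ⊕ ℤ/3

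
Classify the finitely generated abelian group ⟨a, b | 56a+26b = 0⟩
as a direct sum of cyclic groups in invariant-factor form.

rank_ℚ(R)=1; free=2−1=1
SNF(R) diag = [2] → torsion [2]

Answer: M ≅ ℤ^1 ⊕ ℤ/2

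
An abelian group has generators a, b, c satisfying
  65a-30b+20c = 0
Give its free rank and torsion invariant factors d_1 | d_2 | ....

Answer: M ≅ ℤ^2 ⊕ ℤ/5

Derivation:
rank_ℚ(R)=1; free=3−1=2
SNF(R) diag = [5] → torsion [5]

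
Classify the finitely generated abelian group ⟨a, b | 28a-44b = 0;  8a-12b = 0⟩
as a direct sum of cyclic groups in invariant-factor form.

Answer: M ≅ ℤ/4 ⊕ ℤ/4

Derivation:
rank_ℚ(R)=2; free=2−2=0
SNF(R) diag = [4, 4] → torsion [4, 4]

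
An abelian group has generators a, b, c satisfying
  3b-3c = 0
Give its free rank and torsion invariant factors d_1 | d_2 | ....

rank_ℚ(R)=1; free=3−1=2
SNF(R) diag = [3] → torsion [3]

Answer: M ≅ ℤ^2 ⊕ ℤ/3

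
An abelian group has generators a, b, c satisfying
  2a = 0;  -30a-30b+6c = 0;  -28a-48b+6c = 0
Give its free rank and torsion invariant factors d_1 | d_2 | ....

rank_ℚ(R)=3; free=3−3=0
SNF(R) diag = [2, 6, 18] → torsion [2, 6, 18]

Answer: M ≅ ℤ/2 ⊕ ℤ/6 ⊕ ℤ/18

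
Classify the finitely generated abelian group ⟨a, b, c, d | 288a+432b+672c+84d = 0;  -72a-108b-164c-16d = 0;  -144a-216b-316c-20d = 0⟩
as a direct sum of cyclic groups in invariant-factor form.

rank_ℚ(R)=3; free=4−3=1
SNF(R) diag = [4, 12, 36] → torsion [4, 12, 36]

Answer: M ≅ ℤ^1 ⊕ ℤ/4 ⊕ ℤ/12 ⊕ ℤ/36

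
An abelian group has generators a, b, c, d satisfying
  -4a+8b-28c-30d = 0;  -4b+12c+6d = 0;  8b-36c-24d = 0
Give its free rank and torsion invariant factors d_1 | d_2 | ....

Answer: M ≅ ℤ^1 ⊕ ℤ/2 ⊕ ℤ/4 ⊕ ℤ/12

Derivation:
rank_ℚ(R)=3; free=4−3=1
SNF(R) diag = [2, 4, 12] → torsion [2, 4, 12]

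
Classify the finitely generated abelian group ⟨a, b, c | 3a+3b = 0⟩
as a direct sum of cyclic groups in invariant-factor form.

rank_ℚ(R)=1; free=3−1=2
SNF(R) diag = [3] → torsion [3]

Answer: M ≅ ℤ^2 ⊕ ℤ/3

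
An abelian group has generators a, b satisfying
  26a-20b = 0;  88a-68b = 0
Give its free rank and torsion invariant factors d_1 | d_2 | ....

Answer: M ≅ ℤ/2 ⊕ ℤ/4

Derivation:
rank_ℚ(R)=2; free=2−2=0
SNF(R) diag = [2, 4] → torsion [2, 4]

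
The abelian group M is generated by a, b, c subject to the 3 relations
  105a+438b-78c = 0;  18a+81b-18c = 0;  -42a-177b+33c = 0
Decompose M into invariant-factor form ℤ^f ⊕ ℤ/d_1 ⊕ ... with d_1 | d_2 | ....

Answer: M ≅ ℤ/3 ⊕ ℤ/9 ⊕ ℤ/9

Derivation:
rank_ℚ(R)=3; free=3−3=0
SNF(R) diag = [3, 9, 9] → torsion [3, 9, 9]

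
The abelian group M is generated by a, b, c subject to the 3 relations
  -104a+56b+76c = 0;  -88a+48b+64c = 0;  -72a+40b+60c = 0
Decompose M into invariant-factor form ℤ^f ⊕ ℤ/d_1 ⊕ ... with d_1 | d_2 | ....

Answer: M ≅ ℤ/4 ⊕ ℤ/8 ⊕ ℤ/16

Derivation:
rank_ℚ(R)=3; free=3−3=0
SNF(R) diag = [4, 8, 16] → torsion [4, 8, 16]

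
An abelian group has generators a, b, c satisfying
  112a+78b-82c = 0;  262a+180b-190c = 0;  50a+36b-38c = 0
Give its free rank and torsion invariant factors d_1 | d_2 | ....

Answer: M ≅ ℤ/2 ⊕ ℤ/6 ⊕ ℤ/12

Derivation:
rank_ℚ(R)=3; free=3−3=0
SNF(R) diag = [2, 6, 12] → torsion [2, 6, 12]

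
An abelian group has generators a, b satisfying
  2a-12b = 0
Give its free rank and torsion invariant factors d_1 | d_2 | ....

rank_ℚ(R)=1; free=2−1=1
SNF(R) diag = [2] → torsion [2]

Answer: M ≅ ℤ^1 ⊕ ℤ/2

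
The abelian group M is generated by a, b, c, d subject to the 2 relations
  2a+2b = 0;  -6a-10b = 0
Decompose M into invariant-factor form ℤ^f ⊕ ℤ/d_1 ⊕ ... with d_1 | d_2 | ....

Answer: M ≅ ℤ^2 ⊕ ℤ/2 ⊕ ℤ/4

Derivation:
rank_ℚ(R)=2; free=4−2=2
SNF(R) diag = [2, 4] → torsion [2, 4]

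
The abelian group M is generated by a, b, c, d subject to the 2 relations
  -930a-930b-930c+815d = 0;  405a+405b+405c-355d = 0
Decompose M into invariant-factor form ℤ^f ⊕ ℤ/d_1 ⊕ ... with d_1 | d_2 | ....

rank_ℚ(R)=2; free=4−2=2
SNF(R) diag = [5, 15] → torsion [5, 15]

Answer: M ≅ ℤ^2 ⊕ ℤ/5 ⊕ ℤ/15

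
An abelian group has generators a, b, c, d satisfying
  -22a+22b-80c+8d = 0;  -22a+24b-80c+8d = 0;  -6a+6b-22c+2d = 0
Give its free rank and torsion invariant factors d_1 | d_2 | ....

rank_ℚ(R)=3; free=4−3=1
SNF(R) diag = [2, 2, 2] → torsion [2, 2, 2]

Answer: M ≅ ℤ^1 ⊕ ℤ/2 ⊕ ℤ/2 ⊕ ℤ/2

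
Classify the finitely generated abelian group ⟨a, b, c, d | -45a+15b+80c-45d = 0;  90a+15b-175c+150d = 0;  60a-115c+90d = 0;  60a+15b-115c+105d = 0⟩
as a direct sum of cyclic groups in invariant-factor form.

rank_ℚ(R)=4; free=4−4=0
SNF(R) diag = [5, 15, 15, 15] → torsion [5, 15, 15, 15]

Answer: M ≅ ℤ/5 ⊕ ℤ/15 ⊕ ℤ/15 ⊕ ℤ/15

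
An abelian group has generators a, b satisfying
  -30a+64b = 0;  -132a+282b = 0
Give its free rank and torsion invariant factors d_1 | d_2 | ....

rank_ℚ(R)=2; free=2−2=0
SNF(R) diag = [2, 6] → torsion [2, 6]

Answer: M ≅ ℤ/2 ⊕ ℤ/6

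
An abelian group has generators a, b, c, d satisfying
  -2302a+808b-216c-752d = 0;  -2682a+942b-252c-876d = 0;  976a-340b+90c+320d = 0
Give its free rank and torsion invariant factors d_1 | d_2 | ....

Answer: M ≅ ℤ^1 ⊕ ℤ/2 ⊕ ℤ/6 ⊕ ℤ/18

Derivation:
rank_ℚ(R)=3; free=4−3=1
SNF(R) diag = [2, 6, 18] → torsion [2, 6, 18]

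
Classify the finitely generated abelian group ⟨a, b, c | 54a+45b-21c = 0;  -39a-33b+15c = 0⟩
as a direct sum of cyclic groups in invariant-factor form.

rank_ℚ(R)=2; free=3−2=1
SNF(R) diag = [3, 3] → torsion [3, 3]

Answer: M ≅ ℤ^1 ⊕ ℤ/3 ⊕ ℤ/3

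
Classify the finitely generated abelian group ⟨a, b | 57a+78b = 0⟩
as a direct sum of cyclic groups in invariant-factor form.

rank_ℚ(R)=1; free=2−1=1
SNF(R) diag = [3] → torsion [3]

Answer: M ≅ ℤ^1 ⊕ ℤ/3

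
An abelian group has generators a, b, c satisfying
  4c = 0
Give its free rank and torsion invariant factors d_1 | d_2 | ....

rank_ℚ(R)=1; free=3−1=2
SNF(R) diag = [4] → torsion [4]

Answer: M ≅ ℤ^2 ⊕ ℤ/4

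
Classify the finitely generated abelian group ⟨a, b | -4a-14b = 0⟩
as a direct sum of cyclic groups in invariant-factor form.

Answer: M ≅ ℤ^1 ⊕ ℤ/2

Derivation:
rank_ℚ(R)=1; free=2−1=1
SNF(R) diag = [2] → torsion [2]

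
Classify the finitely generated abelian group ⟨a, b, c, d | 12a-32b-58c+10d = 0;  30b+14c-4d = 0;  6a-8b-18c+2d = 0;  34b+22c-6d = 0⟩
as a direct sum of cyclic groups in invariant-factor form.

rank_ℚ(R)=4; free=4−4=0
SNF(R) diag = [2, 2, 6, 18] → torsion [2, 2, 6, 18]

Answer: M ≅ ℤ/2 ⊕ ℤ/2 ⊕ ℤ/6 ⊕ ℤ/18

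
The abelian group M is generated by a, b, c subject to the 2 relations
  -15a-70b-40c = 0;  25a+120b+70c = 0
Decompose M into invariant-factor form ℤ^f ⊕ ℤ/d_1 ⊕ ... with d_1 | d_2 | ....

rank_ℚ(R)=2; free=3−2=1
SNF(R) diag = [5, 10] → torsion [5, 10]

Answer: M ≅ ℤ^1 ⊕ ℤ/5 ⊕ ℤ/10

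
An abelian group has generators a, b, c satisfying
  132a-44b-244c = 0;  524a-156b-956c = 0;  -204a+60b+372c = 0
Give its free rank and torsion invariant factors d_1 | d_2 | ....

rank_ℚ(R)=3; free=3−3=0
SNF(R) diag = [4, 8, 24] → torsion [4, 8, 24]

Answer: M ≅ ℤ/4 ⊕ ℤ/8 ⊕ ℤ/24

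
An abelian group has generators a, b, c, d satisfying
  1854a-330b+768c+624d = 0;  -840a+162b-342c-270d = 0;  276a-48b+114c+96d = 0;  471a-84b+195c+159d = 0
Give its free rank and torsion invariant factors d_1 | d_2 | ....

Answer: M ≅ ℤ/3 ⊕ ℤ/6 ⊕ ℤ/18 ⊕ ℤ/36

Derivation:
rank_ℚ(R)=4; free=4−4=0
SNF(R) diag = [3, 6, 18, 36] → torsion [3, 6, 18, 36]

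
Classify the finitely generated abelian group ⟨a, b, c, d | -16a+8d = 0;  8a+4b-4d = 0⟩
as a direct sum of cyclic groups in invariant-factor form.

rank_ℚ(R)=2; free=4−2=2
SNF(R) diag = [4, 8] → torsion [4, 8]

Answer: M ≅ ℤ^2 ⊕ ℤ/4 ⊕ ℤ/8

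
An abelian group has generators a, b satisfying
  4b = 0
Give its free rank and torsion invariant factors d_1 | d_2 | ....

Answer: M ≅ ℤ^1 ⊕ ℤ/4

Derivation:
rank_ℚ(R)=1; free=2−1=1
SNF(R) diag = [4] → torsion [4]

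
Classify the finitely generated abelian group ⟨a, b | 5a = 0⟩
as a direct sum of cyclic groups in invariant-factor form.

rank_ℚ(R)=1; free=2−1=1
SNF(R) diag = [5] → torsion [5]

Answer: M ≅ ℤ^1 ⊕ ℤ/5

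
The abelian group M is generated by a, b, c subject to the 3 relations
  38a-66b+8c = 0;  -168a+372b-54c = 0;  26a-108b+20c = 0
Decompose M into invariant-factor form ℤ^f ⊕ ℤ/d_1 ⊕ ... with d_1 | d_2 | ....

Answer: M ≅ ℤ/2 ⊕ ℤ/6 ⊕ ℤ/18

Derivation:
rank_ℚ(R)=3; free=3−3=0
SNF(R) diag = [2, 6, 18] → torsion [2, 6, 18]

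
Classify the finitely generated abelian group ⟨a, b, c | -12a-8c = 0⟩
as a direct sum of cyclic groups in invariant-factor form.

Answer: M ≅ ℤ^2 ⊕ ℤ/4

Derivation:
rank_ℚ(R)=1; free=3−1=2
SNF(R) diag = [4] → torsion [4]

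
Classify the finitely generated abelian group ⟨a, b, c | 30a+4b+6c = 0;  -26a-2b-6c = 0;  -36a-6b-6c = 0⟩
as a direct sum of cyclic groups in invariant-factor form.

Answer: M ≅ ℤ/2 ⊕ ℤ/2 ⊕ ℤ/6

Derivation:
rank_ℚ(R)=3; free=3−3=0
SNF(R) diag = [2, 2, 6] → torsion [2, 2, 6]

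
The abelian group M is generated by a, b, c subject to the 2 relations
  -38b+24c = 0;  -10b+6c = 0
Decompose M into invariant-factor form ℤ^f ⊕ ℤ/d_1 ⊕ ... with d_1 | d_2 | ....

Answer: M ≅ ℤ^1 ⊕ ℤ/2 ⊕ ℤ/6

Derivation:
rank_ℚ(R)=2; free=3−2=1
SNF(R) diag = [2, 6] → torsion [2, 6]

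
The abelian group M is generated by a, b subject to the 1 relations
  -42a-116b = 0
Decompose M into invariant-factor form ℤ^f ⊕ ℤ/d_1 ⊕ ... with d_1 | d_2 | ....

Answer: M ≅ ℤ^1 ⊕ ℤ/2

Derivation:
rank_ℚ(R)=1; free=2−1=1
SNF(R) diag = [2] → torsion [2]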